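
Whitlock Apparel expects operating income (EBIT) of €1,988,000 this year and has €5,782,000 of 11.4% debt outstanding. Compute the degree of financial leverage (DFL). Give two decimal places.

Interest = €659,148.00.
DFL = EBIT ÷ (EBIT − I) = €1,988,000 ÷ (€1,988,000 − €659,148.00) = €1,988,000 ÷ €1,328,852.00 = 1.4960.

1.50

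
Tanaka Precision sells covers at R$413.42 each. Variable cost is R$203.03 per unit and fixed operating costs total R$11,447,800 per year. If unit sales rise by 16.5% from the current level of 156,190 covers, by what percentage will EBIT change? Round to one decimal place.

+25.3%

At 156,190 units, contribution = 156,190 × R$210.39 = R$32,860,814.10.
EBIT = R$32,860,814.10 − R$11,447,800 = R$21,413,014.10.
So DOL = total CM / EBIT = R$32,860,814.10 / R$21,413,014.10 = 1.5346.
Operating income changes by 1.5346 × +16.5% = +25.3%.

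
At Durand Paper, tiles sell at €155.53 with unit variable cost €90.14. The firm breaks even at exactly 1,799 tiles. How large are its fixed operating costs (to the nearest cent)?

€117,636.61

Contribution margin per unit = €155.53 − €90.14 = €65.39.
Since BE = FC / CM, FC = 1,799 × €65.39 = €117,636.61.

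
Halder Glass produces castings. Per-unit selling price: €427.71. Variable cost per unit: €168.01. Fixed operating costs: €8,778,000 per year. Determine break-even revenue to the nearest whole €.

€14,456,829

CM per unit = €427.71 − €168.01 = €259.70; CM ratio = €259.70 / €427.71 = 0.6072.
Break-even sales = FC ÷ CM ratio = €8,778,000 × €427.71 / €259.70 = €14,456,829.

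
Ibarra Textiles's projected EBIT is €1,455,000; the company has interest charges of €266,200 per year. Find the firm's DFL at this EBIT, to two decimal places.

Interest = €266,200.00.
Degree of financial leverage = EBIT / (EBIT − interest) = €1,455,000 / €1,188,800.00 = 1.2239.

1.22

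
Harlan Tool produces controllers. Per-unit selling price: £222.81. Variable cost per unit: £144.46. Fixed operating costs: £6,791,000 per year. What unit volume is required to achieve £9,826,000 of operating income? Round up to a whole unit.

212,087 controllers

Contribution margin per unit = £222.81 − £144.46 = £78.35.
Required volume = (fixed costs + target profit) ÷ CM = (£6,791,000 + £9,826,000) ÷ £78.35 = 212,086.79, so 212,087 controllers.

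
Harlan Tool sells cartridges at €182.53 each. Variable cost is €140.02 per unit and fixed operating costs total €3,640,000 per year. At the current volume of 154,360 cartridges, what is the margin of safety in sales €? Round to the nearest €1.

€12,545,851

Each unit contributes €182.53 − €140.02 = €42.51. Break-even units = €3,640,000 ÷ €42.51 = 85,626.91; break-even revenue = 85,626.91 × €182.53 = €15,629,480.12.
Current sales = 154,360 × €182.53 = €28,175,330.80.
Margin of safety = €28,175,330.80 − €15,629,480.12 = €12,545,851.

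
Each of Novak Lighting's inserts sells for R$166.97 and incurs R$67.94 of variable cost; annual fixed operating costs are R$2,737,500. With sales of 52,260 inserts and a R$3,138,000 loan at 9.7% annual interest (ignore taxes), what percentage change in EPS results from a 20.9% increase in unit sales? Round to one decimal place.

+50.7%

Contribution at this volume is 52,260 × R$99.03 = R$5,175,307.80.
Subtracting fixed costs: EBIT = R$5,175,307.80 − R$2,737,500 = R$2,437,807.80.
Interest = R$304,386.00, so EBIT − I = R$2,133,421.80.
Degree of combined leverage = contribution ÷ (EBIT − I) = R$5,175,307.80 ÷ R$2,133,421.80 = 2.4258.
%ΔEPS = DCL × %ΔSales = 2.4258 × +20.9% = +50.7%.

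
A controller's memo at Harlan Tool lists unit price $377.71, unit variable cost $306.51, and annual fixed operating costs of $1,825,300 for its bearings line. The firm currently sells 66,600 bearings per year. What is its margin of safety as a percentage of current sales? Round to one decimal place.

Unit CM = price − variable cost = $377.71 − $306.51 = $71.20. Break-even units = $1,825,300 ÷ $71.20 = 25,636.24; break-even revenue = 25,636.24 × $377.71 = $9,683,062.68.
Current sales = 66,600 × $377.71 = $25,155,486.00.
Margin of safety = ($25,155,486.00 − $9,683,062.68) ÷ $25,155,486.00 = 61.5%.

61.5%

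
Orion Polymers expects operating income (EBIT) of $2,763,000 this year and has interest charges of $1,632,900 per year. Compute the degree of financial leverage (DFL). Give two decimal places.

Interest = $1,632,900.00.
DFL = EBIT ÷ (EBIT − I) = $2,763,000 ÷ ($2,763,000 − $1,632,900.00) = $2,763,000 ÷ $1,130,100.00 = 2.4449.

2.44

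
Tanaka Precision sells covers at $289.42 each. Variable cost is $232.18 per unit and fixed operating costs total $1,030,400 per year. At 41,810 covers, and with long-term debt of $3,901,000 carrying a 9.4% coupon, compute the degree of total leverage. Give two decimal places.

2.40

Total contribution margin = 41,810 × $57.24 = $2,393,204.40.
Operating income = contribution − fixed costs = $2,393,204.40 − $1,030,400 = $1,362,804.40. Interest = $366,694.00, so EBIT − I = $996,110.40.
Degree of total leverage = total CM / (EBIT − interest) = $2,393,204.40 / $996,110.40 = 2.4025.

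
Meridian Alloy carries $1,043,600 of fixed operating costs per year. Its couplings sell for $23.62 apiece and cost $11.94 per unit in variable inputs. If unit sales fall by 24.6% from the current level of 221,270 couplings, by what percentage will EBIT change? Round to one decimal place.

Total contribution margin = 221,270 × $11.68 = $2,584,433.60.
EBIT = $2,584,433.60 − $1,043,600 = $1,540,833.60.
Degree of operating leverage = $2,584,433.60 / $1,540,833.60 = 1.6773.
%ΔEBIT = DOL × %ΔSales = 1.6773 × -24.6% = -41.3%.

-41.3%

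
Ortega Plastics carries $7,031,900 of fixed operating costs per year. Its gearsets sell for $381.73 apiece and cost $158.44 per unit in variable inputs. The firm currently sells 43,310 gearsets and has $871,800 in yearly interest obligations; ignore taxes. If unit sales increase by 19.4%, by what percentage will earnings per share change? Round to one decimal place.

Contribution at this volume is 43,310 × $223.29 = $9,670,689.90.
EBIT = $9,670,689.90 − $7,031,900 = $2,638,789.90.
Interest = $871,800.00, so EBIT − I = $1,766,989.90.
Degree of combined leverage = contribution ÷ (EBIT − I) = $9,670,689.90 ÷ $1,766,989.90 = 5.4730.
%ΔEPS = DCL × %ΔSales = 5.4730 × +19.4% = +106.2%.

+106.2%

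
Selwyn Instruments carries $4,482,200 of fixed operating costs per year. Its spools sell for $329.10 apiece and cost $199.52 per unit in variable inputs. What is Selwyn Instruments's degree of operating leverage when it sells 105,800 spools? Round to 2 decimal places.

Contribution at this volume is 105,800 × $129.58 = $13,709,564.00.
EBIT = $13,709,564.00 − $4,482,200 = $9,227,364.00.
DOL = contribution ÷ EBIT = $13,709,564.00 ÷ $9,227,364.00 = 1.4858.

1.49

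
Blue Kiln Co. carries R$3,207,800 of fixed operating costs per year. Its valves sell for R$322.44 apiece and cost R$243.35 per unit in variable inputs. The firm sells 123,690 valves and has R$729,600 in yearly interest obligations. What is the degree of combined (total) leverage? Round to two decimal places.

1.67

Total contribution margin = 123,690 × R$79.09 = R$9,782,642.10.
EBIT = R$9,782,642.10 − R$3,207,800 = R$6,574,842.10. Interest = R$729,600.00, so EBIT − I = R$5,845,242.10.
Degree of total leverage = total CM / (EBIT − interest) = R$9,782,642.10 / R$5,845,242.10 = 1.6736.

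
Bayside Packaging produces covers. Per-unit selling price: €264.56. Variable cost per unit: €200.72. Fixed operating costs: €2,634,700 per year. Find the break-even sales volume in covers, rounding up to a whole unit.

41,271 covers

Contribution margin per unit = €264.56 − €200.72 = €63.84.
Units to break even: €2,634,700 ÷ €63.84 = 41,270.36, rounded up to 41,271.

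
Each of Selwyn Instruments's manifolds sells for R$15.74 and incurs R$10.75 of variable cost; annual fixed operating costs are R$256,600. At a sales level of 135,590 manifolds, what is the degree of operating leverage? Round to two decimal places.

At 135,590 units, contribution = 135,590 × R$4.99 = R$676,594.10.
Operating income = contribution − fixed costs = R$676,594.10 − R$256,600 = R$419,994.10.
Degree of operating leverage = R$676,594.10 / R$419,994.10 = 1.6110.

1.61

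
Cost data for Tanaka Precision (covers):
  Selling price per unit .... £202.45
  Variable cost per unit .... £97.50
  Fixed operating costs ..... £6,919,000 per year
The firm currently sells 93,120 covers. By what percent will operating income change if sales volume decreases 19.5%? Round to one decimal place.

Contribution at this volume is 93,120 × £104.95 = £9,772,944.00.
EBIT = £9,772,944.00 − £6,919,000 = £2,853,944.00.
DOL = contribution ÷ EBIT = £9,772,944.00 ÷ £2,853,944.00 = 3.4244.
Operating income changes by 3.4244 × -19.5% = -66.8%.

-66.8%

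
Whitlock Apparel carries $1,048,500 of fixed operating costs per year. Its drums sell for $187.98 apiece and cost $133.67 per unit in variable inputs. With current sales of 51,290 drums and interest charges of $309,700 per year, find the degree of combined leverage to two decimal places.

1.95

At 51,290 units, contribution = 51,290 × $54.31 = $2,785,559.90.
Subtracting fixed costs: EBIT = $2,785,559.90 − $1,048,500 = $1,737,059.90. Interest = $309,700.00.
DOL = $2,785,559.90 ÷ $1,737,059.90 = 1.6036; DFL = $1,737,059.90 ÷ $1,427,359.90 = 1.2170.
Combined leverage = 1.6036 × 1.2170 = 1.9516.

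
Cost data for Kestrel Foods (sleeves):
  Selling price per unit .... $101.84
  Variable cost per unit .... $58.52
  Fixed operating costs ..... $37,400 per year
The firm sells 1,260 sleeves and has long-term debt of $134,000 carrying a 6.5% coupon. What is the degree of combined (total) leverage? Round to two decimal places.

6.44

At 1,260 units, contribution = 1,260 × $43.32 = $54,583.20.
EBIT = $54,583.20 − $37,400 = $17,183.20. Interest = $8,710.00, so EBIT − I = $8,473.20.
Degree of total leverage = total CM / (EBIT − interest) = $54,583.20 / $8,473.20 = 6.4419.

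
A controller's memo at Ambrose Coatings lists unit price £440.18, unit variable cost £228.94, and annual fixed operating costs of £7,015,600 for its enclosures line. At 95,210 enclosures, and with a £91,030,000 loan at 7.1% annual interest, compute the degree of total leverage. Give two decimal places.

3.03

At 95,210 units, contribution = 95,210 × £211.24 = £20,112,160.40.
Operating income = contribution − fixed costs = £20,112,160.40 − £7,015,600 = £13,096,560.40. Interest = £6,463,130.00, so EBIT − I = £6,633,430.40.
Degree of total leverage = total CM / (EBIT − interest) = £20,112,160.40 / £6,633,430.40 = 3.0319.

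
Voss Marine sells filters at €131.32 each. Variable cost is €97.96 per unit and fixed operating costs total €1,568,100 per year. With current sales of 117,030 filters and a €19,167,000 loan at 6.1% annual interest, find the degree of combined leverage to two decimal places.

3.35

Contribution at this volume is 117,030 × €33.36 = €3,904,120.80.
EBIT = €3,904,120.80 − €1,568,100 = €2,336,020.80. Interest = €1,169,187.00.
DOL = €3,904,120.80 ÷ €2,336,020.80 = 1.6713; DFL = €2,336,020.80 ÷ €1,166,833.80 = 2.0020.
DCL = DOL × DFL = 1.6713 × 2.0020 = 3.3459.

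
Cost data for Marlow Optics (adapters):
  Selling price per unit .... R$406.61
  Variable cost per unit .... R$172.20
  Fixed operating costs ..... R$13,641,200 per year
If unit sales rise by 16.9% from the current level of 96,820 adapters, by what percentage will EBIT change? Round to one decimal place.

+42.4%

Contribution at this volume is 96,820 × R$234.41 = R$22,695,576.20.
Subtracting fixed costs: EBIT = R$22,695,576.20 − R$13,641,200 = R$9,054,376.20.
Degree of operating leverage = R$22,695,576.20 / R$9,054,376.20 = 2.5066.
%ΔEBIT = DOL × %ΔSales = 2.5066 × +16.9% = +42.4%.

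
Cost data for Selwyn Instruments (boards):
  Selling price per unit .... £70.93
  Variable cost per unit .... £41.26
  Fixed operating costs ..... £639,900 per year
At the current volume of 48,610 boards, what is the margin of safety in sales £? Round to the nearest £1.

Each unit contributes £70.93 − £41.26 = £29.67. Break-even units = £639,900 ÷ £29.67 = 21,567.24; break-even revenue = 21,567.24 × £70.93 = £1,529,764.31.
Current sales = 48,610 × £70.93 = £3,447,907.30.
Margin of safety = £3,447,907.30 − £1,529,764.31 = £1,918,143.

£1,918,143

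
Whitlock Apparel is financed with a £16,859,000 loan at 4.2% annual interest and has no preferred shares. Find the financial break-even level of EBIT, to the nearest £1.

£708,078

Annual interest = 4.2% × £16,859,000 = £708,078.00.
Without preferred stock the financial break-even is simply EBIT = interest = £708,078.00.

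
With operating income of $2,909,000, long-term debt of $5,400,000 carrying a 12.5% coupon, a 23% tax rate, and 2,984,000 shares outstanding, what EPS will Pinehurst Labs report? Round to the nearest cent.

$0.58

Interest = $675,000.00, so EBT = $2,909,000 − $675,000.00 = $2,234,000.00.
Net income = $2,234,000.00 × (1 − 0.23) = $1,720,180.00.
EPS = $1,720,180.00 ÷ 2,984,000 = $0.58.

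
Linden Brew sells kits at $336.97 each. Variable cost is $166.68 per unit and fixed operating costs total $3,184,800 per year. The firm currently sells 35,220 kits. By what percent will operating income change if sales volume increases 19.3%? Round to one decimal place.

+41.2%

At 35,220 units, contribution = 35,220 × $170.29 = $5,997,613.80.
Subtracting fixed costs: EBIT = $5,997,613.80 − $3,184,800 = $2,812,813.80.
Degree of operating leverage = $5,997,613.80 / $2,812,813.80 = 2.1322.
Operating income changes by 2.1322 × +19.3% = +41.2%.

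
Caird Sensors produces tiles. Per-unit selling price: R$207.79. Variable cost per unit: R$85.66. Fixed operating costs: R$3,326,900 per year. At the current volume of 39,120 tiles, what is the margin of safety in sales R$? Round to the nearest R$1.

R$2,468,411

Contribution margin per unit = R$207.79 − R$85.66 = R$122.13. Break-even units = R$3,326,900 ÷ R$122.13 = 27,240.65; break-even revenue = 27,240.65 × R$207.79 = R$5,660,333.67.
Current sales = 39,120 × R$207.79 = R$8,128,744.80.
Margin of safety = R$8,128,744.80 − R$5,660,333.67 = R$2,468,411.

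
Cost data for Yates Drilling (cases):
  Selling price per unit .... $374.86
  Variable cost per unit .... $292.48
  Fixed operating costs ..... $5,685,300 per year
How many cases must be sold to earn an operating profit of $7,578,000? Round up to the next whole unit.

161,002 cases

Unit CM = price − variable cost = $374.86 − $292.48 = $82.38.
Required volume = (fixed costs + target profit) ÷ CM = ($5,685,300 + $7,578,000) ÷ $82.38 = 161,001.46, so 161,002 cases.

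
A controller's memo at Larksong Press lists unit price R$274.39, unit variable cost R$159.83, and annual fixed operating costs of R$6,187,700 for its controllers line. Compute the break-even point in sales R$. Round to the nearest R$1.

Contribution margin per unit = R$274.39 − R$159.83 = R$114.56, a CM ratio of R$114.56 ÷ R$274.39 = 0.4175.
Break-even revenue = fixed costs × price ÷ CM = R$6,187,700 × R$274.39 ÷ R$114.56 = R$14,820,557.

R$14,820,557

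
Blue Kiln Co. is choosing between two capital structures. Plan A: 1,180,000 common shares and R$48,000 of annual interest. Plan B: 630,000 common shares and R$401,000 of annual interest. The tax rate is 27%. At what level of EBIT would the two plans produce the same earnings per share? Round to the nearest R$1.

R$805,345

Set EPS_A = EPS_B: (EBIT − R$48,000)(1 − 0.27) ÷ 1,180,000 = (EBIT − R$401,000)(1 − 0.27) ÷ 630,000.
The (1 − t) factor cancels: (EBIT − 48,000) × 630,000 = (EBIT − 401,000) × 1,180,000.
Solving, EBIT = (401,000·1,180,000 − 48,000·630,000) / (1,180,000 − 630,000) = 442,940,000,000 / 550,000 = 805,345.45.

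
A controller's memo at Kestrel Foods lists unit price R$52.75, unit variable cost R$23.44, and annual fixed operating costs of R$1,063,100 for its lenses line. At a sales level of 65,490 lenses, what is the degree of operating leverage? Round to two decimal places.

Total contribution margin = 65,490 × R$29.31 = R$1,919,511.90.
Subtracting fixed costs: EBIT = R$1,919,511.90 − R$1,063,100 = R$856,411.90.
So DOL = total CM / EBIT = R$1,919,511.90 / R$856,411.90 = 2.2413.

2.24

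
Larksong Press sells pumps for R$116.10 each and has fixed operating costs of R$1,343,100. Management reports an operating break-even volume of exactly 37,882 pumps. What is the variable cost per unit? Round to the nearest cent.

R$80.65

Contribution per unit must be FC / Q = R$1,343,100 / 37,882 = R$35.4548.
Hence VC = price − CM = R$116.10 − R$35.4548 = R$80.65.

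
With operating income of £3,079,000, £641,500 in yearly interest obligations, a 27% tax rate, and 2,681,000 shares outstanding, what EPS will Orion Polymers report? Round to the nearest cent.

£0.66

Interest = £641,500.00, so EBT = £3,079,000 − £641,500.00 = £2,437,500.00.
Net income = £2,437,500.00 × (1 − 0.27) = £1,779,375.00.
Per share: £1,779,375.00 / 2,681,000 shares = £0.66.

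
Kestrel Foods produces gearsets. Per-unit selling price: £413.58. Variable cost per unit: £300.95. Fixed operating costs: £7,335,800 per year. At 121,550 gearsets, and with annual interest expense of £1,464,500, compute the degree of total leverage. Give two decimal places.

Total contribution margin = 121,550 × £112.63 = £13,690,176.50.
Subtracting fixed costs: EBIT = £13,690,176.50 − £7,335,800 = £6,354,376.50. Interest = £1,464,500.00, so EBIT − I = £4,889,876.50.
DCL = contribution ÷ (EBIT − I) = £13,690,176.50 ÷ £4,889,876.50 = 2.7997.

2.80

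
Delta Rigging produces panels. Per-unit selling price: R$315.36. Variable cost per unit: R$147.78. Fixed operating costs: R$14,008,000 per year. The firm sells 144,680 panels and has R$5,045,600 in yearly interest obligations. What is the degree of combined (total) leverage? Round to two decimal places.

4.67

Total contribution margin = 144,680 × R$167.58 = R$24,245,474.40.
EBIT = R$24,245,474.40 − R$14,008,000 = R$10,237,474.40. Interest = R$5,045,600.00.
DOL = R$24,245,474.40 ÷ R$10,237,474.40 = 2.3683; DFL = R$10,237,474.40 ÷ R$5,191,874.40 = 1.9718.
DCL = DOL × DFL = 2.3683 × 1.9718 = 4.6698.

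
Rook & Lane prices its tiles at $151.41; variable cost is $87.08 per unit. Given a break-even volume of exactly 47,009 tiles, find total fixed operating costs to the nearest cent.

$3,024,088.97

Contribution margin per unit = $151.41 − $87.08 = $64.33.
Since BE = FC / CM, FC = 47,009 × $64.33 = $3,024,088.97.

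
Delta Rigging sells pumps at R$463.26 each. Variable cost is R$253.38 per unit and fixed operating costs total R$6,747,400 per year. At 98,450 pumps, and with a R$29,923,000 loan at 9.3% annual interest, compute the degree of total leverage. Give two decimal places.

At 98,450 units, contribution = 98,450 × R$209.88 = R$20,662,686.00.
EBIT = R$20,662,686.00 − R$6,747,400 = R$13,915,286.00. Interest = R$2,782,839.00.
DOL = R$20,662,686.00 ÷ R$13,915,286.00 = 1.4849; DFL = R$13,915,286.00 ÷ R$11,132,447.00 = 1.2500.
DCL = DOL × DFL = 1.4849 × 1.2500 = 1.8561.

1.86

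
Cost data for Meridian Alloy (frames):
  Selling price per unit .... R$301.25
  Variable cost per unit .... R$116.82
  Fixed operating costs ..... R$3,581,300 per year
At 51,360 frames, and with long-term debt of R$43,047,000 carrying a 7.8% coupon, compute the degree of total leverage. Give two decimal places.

Contribution at this volume is 51,360 × R$184.43 = R$9,472,324.80.
Operating income = contribution − fixed costs = R$9,472,324.80 − R$3,581,300 = R$5,891,024.80. Interest = R$3,357,666.00, so EBIT − I = R$2,533,358.80.
DCL = contribution ÷ (EBIT − I) = R$9,472,324.80 ÷ R$2,533,358.80 = 3.7390.

3.74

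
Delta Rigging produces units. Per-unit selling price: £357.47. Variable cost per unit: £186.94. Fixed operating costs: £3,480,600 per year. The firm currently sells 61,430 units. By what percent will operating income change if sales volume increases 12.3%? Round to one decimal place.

+18.4%

Contribution at this volume is 61,430 × £170.53 = £10,475,657.90.
Subtracting fixed costs: EBIT = £10,475,657.90 − £3,480,600 = £6,995,057.90.
DOL = contribution ÷ EBIT = £10,475,657.90 ÷ £6,995,057.90 = 1.4976.
%ΔEBIT = DOL × %ΔSales = 1.4976 × +12.3% = +18.4%.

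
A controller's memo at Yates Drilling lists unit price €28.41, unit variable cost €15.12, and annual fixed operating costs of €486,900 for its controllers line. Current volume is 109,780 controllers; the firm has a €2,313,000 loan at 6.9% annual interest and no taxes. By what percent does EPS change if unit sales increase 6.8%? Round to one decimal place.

Total contribution margin = 109,780 × €13.29 = €1,458,976.20.
Subtracting fixed costs: EBIT = €1,458,976.20 − €486,900 = €972,076.20.
Interest = €159,597.00, so EBIT − I = €812,479.20.
DCL = total CM / (EBIT − I) = €1,458,976.20 / €812,479.20 = 1.7957.
EPS therefore changes by 1.7957 × (+6.8%) = +12.2%.

+12.2%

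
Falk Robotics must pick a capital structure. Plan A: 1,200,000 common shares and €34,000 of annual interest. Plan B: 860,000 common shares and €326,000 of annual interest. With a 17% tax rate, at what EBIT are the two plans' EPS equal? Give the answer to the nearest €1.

€1,064,588

At indifference, (EBIT − 34,000)(1 − t)/1,200,000 = (EBIT − 326,000)(1 − t)/860,000.
Cancelling (1 − t) and cross-multiplying: 860,000·(EBIT − 34,000) = 1,200,000·(EBIT − 326,000).
Solving, EBIT = (326,000·1,200,000 − 34,000·860,000) / (1,200,000 − 860,000) = 361,960,000,000 / 340,000 = 1,064,588.24.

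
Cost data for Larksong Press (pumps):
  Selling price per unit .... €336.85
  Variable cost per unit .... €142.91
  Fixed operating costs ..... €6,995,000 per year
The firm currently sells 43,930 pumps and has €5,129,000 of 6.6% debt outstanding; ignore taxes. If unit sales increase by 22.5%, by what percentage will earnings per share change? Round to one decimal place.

Contribution at this volume is 43,930 × €193.94 = €8,519,784.20.
Operating income = contribution − fixed costs = €8,519,784.20 − €6,995,000 = €1,524,784.20.
Interest = €338,514.00, so EBIT − I = €1,186,270.20.
DCL = total CM / (EBIT − I) = €8,519,784.20 / €1,186,270.20 = 7.1820.
%ΔEPS = DCL × %ΔSales = 7.1820 × +22.5% = +161.6%.

+161.6%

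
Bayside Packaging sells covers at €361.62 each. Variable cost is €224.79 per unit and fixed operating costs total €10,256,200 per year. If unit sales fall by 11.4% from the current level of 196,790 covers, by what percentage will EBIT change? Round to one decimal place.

-18.4%

Contribution at this volume is 196,790 × €136.83 = €26,926,775.70.
Subtracting fixed costs: EBIT = €26,926,775.70 − €10,256,200 = €16,670,575.70.
So DOL = total CM / EBIT = €26,926,775.70 / €16,670,575.70 = 1.6152.
Operating income changes by 1.6152 × -11.4% = -18.4%.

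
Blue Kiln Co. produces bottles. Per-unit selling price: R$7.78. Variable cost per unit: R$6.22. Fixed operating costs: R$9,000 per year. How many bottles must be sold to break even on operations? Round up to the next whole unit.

Unit CM = price − variable cost = R$7.78 − R$6.22 = R$1.56.
Break-even volume = fixed costs ÷ CM per unit = R$9,000 ÷ R$1.56 = 5,769.23, so 5,770 bottles.

5,770 bottles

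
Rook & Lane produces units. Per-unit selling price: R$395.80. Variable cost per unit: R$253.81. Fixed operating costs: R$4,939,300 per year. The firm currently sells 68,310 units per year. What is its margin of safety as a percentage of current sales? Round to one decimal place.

Each unit contributes R$395.80 − R$253.81 = R$141.99. Break-even units = R$4,939,300 ÷ R$141.99 = 34,786.25; break-even revenue = 34,786.25 × R$395.80 = R$13,768,398.76.
Actual sales revenue = 68,310 × R$395.80 = R$27,037,098.00.
Margin of safety = (R$27,037,098.00 − R$13,768,398.76) ÷ R$27,037,098.00 = 49.1%.

49.1%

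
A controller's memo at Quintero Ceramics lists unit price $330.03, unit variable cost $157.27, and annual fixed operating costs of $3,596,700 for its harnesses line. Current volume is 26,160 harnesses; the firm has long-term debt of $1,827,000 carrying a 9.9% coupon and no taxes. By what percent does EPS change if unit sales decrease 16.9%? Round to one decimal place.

-103.0%

Contribution at this volume is 26,160 × $172.76 = $4,519,401.60.
Operating income = contribution − fixed costs = $4,519,401.60 − $3,596,700 = $922,701.60.
After interest of $180,873.00, pre-tax earnings = $741,828.60.
Degree of combined leverage = contribution ÷ (EBIT − I) = $4,519,401.60 ÷ $741,828.60 = 6.0922.
%ΔEPS = DCL × %ΔSales = 6.0922 × -16.9% = -103.0%.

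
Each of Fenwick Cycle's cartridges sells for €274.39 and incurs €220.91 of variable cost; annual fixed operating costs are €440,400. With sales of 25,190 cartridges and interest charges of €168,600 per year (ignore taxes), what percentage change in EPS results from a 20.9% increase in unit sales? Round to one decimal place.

+38.1%

At 25,190 units, contribution = 25,190 × €53.48 = €1,347,161.20.
Operating income = contribution − fixed costs = €1,347,161.20 − €440,400 = €906,761.20.
Interest = €168,600.00, so EBIT − I = €738,161.20.
DCL = total CM / (EBIT − I) = €1,347,161.20 / €738,161.20 = 1.8250.
%ΔEPS = DCL × %ΔSales = 1.8250 × +20.9% = +38.1%.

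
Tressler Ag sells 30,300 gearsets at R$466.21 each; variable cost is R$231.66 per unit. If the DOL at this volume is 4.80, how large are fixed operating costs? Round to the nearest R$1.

R$5,626,268

At 30,300 units, contribution = 30,300 × R$234.55 = R$7,106,865.00.
DOL = contribution / EBIT, so EBIT = R$7,106,865.00 / 4.80 = R$1,480,596.88.
And FC = contribution − EBIT = R$7,106,865.00 − R$1,480,596.88 = R$5,626,268.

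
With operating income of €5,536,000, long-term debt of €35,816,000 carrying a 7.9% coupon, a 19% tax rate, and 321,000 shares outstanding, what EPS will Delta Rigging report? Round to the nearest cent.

€6.83

Interest = €2,829,464.00, so EBT = €5,536,000 − €2,829,464.00 = €2,706,536.00.
After tax at 19%: net income = €2,706,536.00 × 0.81 = €2,192,294.16.
Per share: €2,192,294.16 / 321,000 shares = €6.83.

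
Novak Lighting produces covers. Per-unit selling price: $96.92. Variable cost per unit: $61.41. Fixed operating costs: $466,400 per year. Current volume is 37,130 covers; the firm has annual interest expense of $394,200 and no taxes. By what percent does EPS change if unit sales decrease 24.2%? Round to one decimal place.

At 37,130 units, contribution = 37,130 × $35.51 = $1,318,486.30.
Operating income = contribution − fixed costs = $1,318,486.30 − $466,400 = $852,086.30.
Interest = $394,200.00, so EBIT − I = $457,886.30.
Degree of combined leverage = contribution ÷ (EBIT − I) = $1,318,486.30 ÷ $457,886.30 = 2.8795.
EPS therefore changes by 2.8795 × (-24.2%) = -69.7%.

-69.7%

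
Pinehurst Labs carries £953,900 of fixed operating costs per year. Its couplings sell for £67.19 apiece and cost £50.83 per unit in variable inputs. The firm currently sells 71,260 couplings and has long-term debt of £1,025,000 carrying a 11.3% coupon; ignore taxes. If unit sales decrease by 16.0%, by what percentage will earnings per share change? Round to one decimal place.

-194.1%

Contribution at this volume is 71,260 × £16.36 = £1,165,813.60.
Subtracting fixed costs: EBIT = £1,165,813.60 − £953,900 = £211,913.60.
Interest = £115,825.00, so EBIT − I = £96,088.60.
Degree of combined leverage = contribution ÷ (EBIT − I) = £1,165,813.60 ÷ £96,088.60 = 12.1327.
EPS therefore changes by 12.1327 × (-16.0%) = -194.1%.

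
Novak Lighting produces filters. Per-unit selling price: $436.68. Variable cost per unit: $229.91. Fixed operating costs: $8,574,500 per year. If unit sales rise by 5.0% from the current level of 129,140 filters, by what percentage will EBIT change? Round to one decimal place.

Contribution at this volume is 129,140 × $206.77 = $26,702,277.80.
Subtracting fixed costs: EBIT = $26,702,277.80 − $8,574,500 = $18,127,777.80.
DOL = contribution ÷ EBIT = $26,702,277.80 ÷ $18,127,777.80 = 1.4730.
So EBIT moves 1.4730 × (+5.0%) = +7.4%.

+7.4%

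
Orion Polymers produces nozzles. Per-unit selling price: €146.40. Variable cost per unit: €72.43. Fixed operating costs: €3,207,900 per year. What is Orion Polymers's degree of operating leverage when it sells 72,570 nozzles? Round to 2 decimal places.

2.49

Contribution at this volume is 72,570 × €73.97 = €5,368,002.90.
Subtracting fixed costs: EBIT = €5,368,002.90 − €3,207,900 = €2,160,102.90.
So DOL = total CM / EBIT = €5,368,002.90 / €2,160,102.90 = 2.4851.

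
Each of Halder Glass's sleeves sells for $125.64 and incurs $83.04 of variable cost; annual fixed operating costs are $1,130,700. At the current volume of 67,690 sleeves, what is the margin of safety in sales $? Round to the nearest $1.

$5,169,803

Unit CM = price − variable cost = $125.64 − $83.04 = $42.60. Break-even units = $1,130,700 ÷ $42.60 = 26,542.25; break-even revenue = 26,542.25 × $125.64 = $3,334,768.73.
Current sales = 67,690 × $125.64 = $8,504,571.60.
Margin of safety = $8,504,571.60 − $3,334,768.73 = $5,169,803.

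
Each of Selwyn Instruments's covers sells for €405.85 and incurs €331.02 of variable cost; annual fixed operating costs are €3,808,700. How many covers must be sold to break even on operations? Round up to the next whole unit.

Unit CM = price − variable cost = €405.85 − €331.02 = €74.83.
Break-even Q = €3,808,700 / €74.83 = 50,898.04 → 50,899 covers.

50,899 covers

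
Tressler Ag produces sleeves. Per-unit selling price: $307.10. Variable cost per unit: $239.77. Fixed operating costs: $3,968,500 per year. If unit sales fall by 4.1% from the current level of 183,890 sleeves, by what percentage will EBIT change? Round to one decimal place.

Total contribution margin = 183,890 × $67.33 = $12,381,313.70.
EBIT = $12,381,313.70 − $3,968,500 = $8,412,813.70.
DOL = contribution ÷ EBIT = $12,381,313.70 ÷ $8,412,813.70 = 1.4717.
%ΔEBIT = DOL × %ΔSales = 1.4717 × -4.1% = -6.0%.

-6.0%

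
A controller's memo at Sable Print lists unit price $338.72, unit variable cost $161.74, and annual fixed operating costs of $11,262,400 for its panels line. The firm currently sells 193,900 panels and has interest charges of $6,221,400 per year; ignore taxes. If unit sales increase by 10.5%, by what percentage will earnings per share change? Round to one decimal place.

+21.4%

Contribution at this volume is 193,900 × $176.98 = $34,316,422.00.
Operating income = contribution − fixed costs = $34,316,422.00 − $11,262,400 = $23,054,022.00.
Interest = $6,221,400.00, so EBIT − I = $16,832,622.00.
Degree of combined leverage = contribution ÷ (EBIT − I) = $34,316,422.00 ÷ $16,832,622.00 = 2.0387.
%ΔEPS = DCL × %ΔSales = 2.0387 × +10.5% = +21.4%.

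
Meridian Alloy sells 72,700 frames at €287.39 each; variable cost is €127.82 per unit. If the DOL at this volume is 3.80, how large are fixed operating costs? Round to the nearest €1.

€8,547,913

Contribution at this volume is 72,700 × €159.57 = €11,600,739.00.
DOL = contribution / EBIT, so EBIT = €11,600,739.00 / 3.80 = €3,052,826.05.
Fixed costs = CM − EBIT = €11,600,739.00 − €3,052,826.05 = €8,547,913.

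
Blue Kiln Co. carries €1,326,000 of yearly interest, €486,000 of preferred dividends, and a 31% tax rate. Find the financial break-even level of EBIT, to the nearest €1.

Grossing the preferred dividend up to pre-tax terms: €486,000 / (1 − 0.31) = €704,347.83.
EPS = 0 when EBIT covers interest plus the pre-tax preferred burden: €1,326,000 + €704,347.83 = €2,030,347.83.

€2,030,348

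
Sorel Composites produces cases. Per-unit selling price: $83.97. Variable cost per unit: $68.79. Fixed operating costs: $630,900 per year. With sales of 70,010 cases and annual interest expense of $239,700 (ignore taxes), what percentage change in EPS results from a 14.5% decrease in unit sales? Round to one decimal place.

Total contribution margin = 70,010 × $15.18 = $1,062,751.80.
Operating income = contribution − fixed costs = $1,062,751.80 − $630,900 = $431,851.80.
After interest of $239,700.00, pre-tax earnings = $192,151.80.
DCL = total CM / (EBIT − I) = $1,062,751.80 / $192,151.80 = 5.5308.
%ΔEPS = DCL × %ΔSales = 5.5308 × -14.5% = -80.2%.

-80.2%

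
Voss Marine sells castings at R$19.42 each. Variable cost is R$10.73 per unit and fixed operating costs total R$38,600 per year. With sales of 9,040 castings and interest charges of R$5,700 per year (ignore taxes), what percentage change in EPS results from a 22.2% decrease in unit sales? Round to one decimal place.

At 9,040 units, contribution = 9,040 × R$8.69 = R$78,557.60.
Subtracting fixed costs: EBIT = R$78,557.60 − R$38,600 = R$39,957.60.
After interest of R$5,700.00, pre-tax earnings = R$34,257.60.
DCL = total CM / (EBIT − I) = R$78,557.60 / R$34,257.60 = 2.2931.
%ΔEPS = DCL × %ΔSales = 2.2931 × -22.2% = -50.9%.

-50.9%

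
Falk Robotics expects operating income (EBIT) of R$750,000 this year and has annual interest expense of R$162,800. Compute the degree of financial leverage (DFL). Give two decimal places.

1.28

Interest = R$162,800.00.
DFL = EBIT ÷ (EBIT − I) = R$750,000 ÷ (R$750,000 − R$162,800.00) = R$750,000 ÷ R$587,200.00 = 1.2772.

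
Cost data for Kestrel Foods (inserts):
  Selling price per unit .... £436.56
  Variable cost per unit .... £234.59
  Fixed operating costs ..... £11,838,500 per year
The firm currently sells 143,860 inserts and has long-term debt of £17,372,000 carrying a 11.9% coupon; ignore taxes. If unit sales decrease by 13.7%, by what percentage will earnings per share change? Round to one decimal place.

Total contribution margin = 143,860 × £201.97 = £29,055,404.20.
Operating income = contribution − fixed costs = £29,055,404.20 − £11,838,500 = £17,216,904.20.
After interest of £2,067,268.00, pre-tax earnings = £15,149,636.20.
Degree of combined leverage = contribution ÷ (EBIT − I) = £29,055,404.20 ÷ £15,149,636.20 = 1.9179.
%ΔEPS = DCL × %ΔSales = 1.9179 × -13.7% = -26.3%.

-26.3%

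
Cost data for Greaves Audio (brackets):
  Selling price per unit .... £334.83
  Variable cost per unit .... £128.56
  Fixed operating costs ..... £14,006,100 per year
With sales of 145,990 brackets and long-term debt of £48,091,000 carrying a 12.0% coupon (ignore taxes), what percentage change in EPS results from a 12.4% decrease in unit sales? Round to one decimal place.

-36.1%

Contribution at this volume is 145,990 × £206.27 = £30,113,357.30.
EBIT = £30,113,357.30 − £14,006,100 = £16,107,257.30.
After interest of £5,770,920.00, pre-tax earnings = £10,336,337.30.
Degree of combined leverage = contribution ÷ (EBIT − I) = £30,113,357.30 ÷ £10,336,337.30 = 2.9133.
EPS therefore changes by 2.9133 × (-12.4%) = -36.1%.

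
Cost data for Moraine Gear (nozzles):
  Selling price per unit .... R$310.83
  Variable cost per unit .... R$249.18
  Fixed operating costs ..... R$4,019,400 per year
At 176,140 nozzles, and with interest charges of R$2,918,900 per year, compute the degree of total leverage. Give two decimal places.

2.77

Total contribution margin = 176,140 × R$61.65 = R$10,859,031.00.
EBIT = R$10,859,031.00 − R$4,019,400 = R$6,839,631.00. Interest = R$2,918,900.00, so EBIT − I = R$3,920,731.00.
Degree of total leverage = total CM / (EBIT − interest) = R$10,859,031.00 / R$3,920,731.00 = 2.7696.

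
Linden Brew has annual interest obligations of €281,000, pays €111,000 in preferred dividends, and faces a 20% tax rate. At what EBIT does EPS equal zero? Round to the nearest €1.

Preferred dividends are paid after tax, so their pre-tax equivalent is €111,000 ÷ (1 − 0.20) = €138,750.00.
EPS = 0 when EBIT covers interest plus the pre-tax preferred burden: €281,000 + €138,750.00 = €419,750.00.

€419,750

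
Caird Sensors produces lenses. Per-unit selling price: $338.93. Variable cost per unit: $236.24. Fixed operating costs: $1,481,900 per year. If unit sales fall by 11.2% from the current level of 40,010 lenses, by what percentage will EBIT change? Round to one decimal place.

At 40,010 units, contribution = 40,010 × $102.69 = $4,108,626.90.
Subtracting fixed costs: EBIT = $4,108,626.90 − $1,481,900 = $2,626,726.90.
So DOL = total CM / EBIT = $4,108,626.90 / $2,626,726.90 = 1.5642.
%ΔEBIT = DOL × %ΔSales = 1.5642 × -11.2% = -17.5%.

-17.5%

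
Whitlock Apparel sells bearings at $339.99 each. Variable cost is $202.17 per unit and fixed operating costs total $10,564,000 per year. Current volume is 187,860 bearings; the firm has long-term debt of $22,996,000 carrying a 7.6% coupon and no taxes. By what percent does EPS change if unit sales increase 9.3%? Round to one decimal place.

At 187,860 units, contribution = 187,860 × $137.82 = $25,890,865.20.
EBIT = $25,890,865.20 − $10,564,000 = $15,326,865.20.
Interest = $1,747,696.00, so EBIT − I = $13,579,169.20.
Degree of combined leverage = contribution ÷ (EBIT − I) = $25,890,865.20 ÷ $13,579,169.20 = 1.9067.
EPS therefore changes by 1.9067 × (+9.3%) = +17.7%.

+17.7%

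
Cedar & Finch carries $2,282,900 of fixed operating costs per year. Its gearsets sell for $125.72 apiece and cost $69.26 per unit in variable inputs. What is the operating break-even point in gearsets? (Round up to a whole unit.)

40,434 gearsets

Each unit contributes $125.72 − $69.26 = $56.46.
Break-even volume = fixed costs ÷ CM per unit = $2,282,900 ÷ $56.46 = 40,433.94, so 40,434 gearsets.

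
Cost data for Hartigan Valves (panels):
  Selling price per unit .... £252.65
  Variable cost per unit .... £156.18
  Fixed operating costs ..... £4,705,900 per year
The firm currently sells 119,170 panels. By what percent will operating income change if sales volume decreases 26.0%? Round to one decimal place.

-44.0%

At 119,170 units, contribution = 119,170 × £96.47 = £11,496,329.90.
Operating income = contribution − fixed costs = £11,496,329.90 − £4,705,900 = £6,790,429.90.
So DOL = total CM / EBIT = £11,496,329.90 / £6,790,429.90 = 1.6930.
%ΔEBIT = DOL × %ΔSales = 1.6930 × -26.0% = -44.0%.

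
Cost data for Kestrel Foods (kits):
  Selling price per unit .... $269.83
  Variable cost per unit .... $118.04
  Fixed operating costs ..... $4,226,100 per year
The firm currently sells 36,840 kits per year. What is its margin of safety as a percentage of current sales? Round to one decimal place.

Unit CM = price − variable cost = $269.83 − $118.04 = $151.79. Break-even units = $4,226,100 ÷ $151.79 = 27,841.76; break-even revenue = 27,841.76 × $269.83 = $7,512,540.77.
Actual sales revenue = 36,840 × $269.83 = $9,940,537.20.
Margin of safety = ($9,940,537.20 − $7,512,540.77) ÷ $9,940,537.20 = 24.4%.

24.4%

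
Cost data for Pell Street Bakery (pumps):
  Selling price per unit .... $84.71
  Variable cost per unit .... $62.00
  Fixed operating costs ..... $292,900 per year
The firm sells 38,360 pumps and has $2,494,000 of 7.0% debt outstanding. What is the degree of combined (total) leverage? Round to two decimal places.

At 38,360 units, contribution = 38,360 × $22.71 = $871,155.60.
EBIT = $871,155.60 − $292,900 = $578,255.60. Interest = $174,580.00.
DOL = $871,155.60 ÷ $578,255.60 = 1.5065; DFL = $578,255.60 ÷ $403,675.60 = 1.4325.
Combined leverage = 1.5065 × 1.4325 = 2.1581.

2.16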